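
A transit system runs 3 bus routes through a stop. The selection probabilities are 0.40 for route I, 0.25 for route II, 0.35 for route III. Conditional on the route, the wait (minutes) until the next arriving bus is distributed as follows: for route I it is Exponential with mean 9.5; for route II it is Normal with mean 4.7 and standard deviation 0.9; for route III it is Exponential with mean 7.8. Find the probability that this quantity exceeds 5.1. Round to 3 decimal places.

Conditional on each route, P(X > 5.1): I: 0.584591; II: 0.328361; III: 0.520042.
By total probability, P(X > 5.1) = 0.4·0.584591 + 0.25·0.328361 + 0.35·0.520042 = 0.497941.

0.498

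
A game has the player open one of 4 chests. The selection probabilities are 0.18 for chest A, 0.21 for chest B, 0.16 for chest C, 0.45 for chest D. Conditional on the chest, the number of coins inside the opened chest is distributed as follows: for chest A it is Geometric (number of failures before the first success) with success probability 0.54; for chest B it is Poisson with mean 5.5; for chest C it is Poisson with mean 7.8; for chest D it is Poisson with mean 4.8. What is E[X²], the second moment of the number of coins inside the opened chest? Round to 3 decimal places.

31.432

For each component E[X²] = Var + (mean)², giving A: 2.30316; B: 35.75; C: 68.64; D: 27.84.
Overall E[X²] = 0.18·2.30316 + 0.21·35.75 + 0.16·68.64 + 0.45·27.84 = 31.4325.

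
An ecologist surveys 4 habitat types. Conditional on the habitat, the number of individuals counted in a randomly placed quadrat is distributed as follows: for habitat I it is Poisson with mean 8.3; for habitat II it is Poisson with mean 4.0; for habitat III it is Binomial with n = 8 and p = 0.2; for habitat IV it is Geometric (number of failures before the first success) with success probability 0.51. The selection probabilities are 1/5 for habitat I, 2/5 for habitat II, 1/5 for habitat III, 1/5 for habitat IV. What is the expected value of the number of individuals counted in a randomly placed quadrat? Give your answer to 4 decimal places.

Component means — I: 8.3; II: 4; III: 1.6; IV: 0.960784.
E[X] = 0.2·8.3 + 0.4·4 + 0.2·1.6 + 0.2·0.960784 = 3.77216.

3.7722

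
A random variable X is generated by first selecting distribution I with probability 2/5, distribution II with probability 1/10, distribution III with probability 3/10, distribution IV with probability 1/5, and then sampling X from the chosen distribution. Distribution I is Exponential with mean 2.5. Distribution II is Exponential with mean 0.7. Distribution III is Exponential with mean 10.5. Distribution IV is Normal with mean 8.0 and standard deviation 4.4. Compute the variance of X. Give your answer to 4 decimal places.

Per component, I: μ=2.5, E[X²]=12.5; II: μ=0.7, E[X²]=0.98; III: μ=10.5, E[X²]=220.5; IV: μ=8, E[X²]=83.36.
E[X] = 0.4·2.5 + 0.1·0.7 + 0.3·10.5 + 0.2·8 = 5.82.
E[X²] = 0.4·12.5 + 0.1·0.98 + 0.3·220.5 + 0.2·83.36 = 87.92.
Var(X) = E[X²] − (E[X])² = 87.92 − 33.8724 = 54.0476.

54.0476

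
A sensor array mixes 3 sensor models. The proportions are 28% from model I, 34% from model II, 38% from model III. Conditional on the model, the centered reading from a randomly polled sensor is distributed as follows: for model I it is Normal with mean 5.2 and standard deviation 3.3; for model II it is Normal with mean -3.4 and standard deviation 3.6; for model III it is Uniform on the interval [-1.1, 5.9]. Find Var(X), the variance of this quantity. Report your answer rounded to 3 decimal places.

21.229

Per component, I: μ=5.2, E[X²]=37.93; II: μ=-3.4, E[X²]=24.52; III: μ=2.4, E[X²]=9.84333.
E[X] = 0.28·5.2 + 0.34·-3.4 + 0.38·2.4 = 1.212.
E[X²] = 0.28·37.93 + 0.34·24.52 + 0.38·9.84333 = 22.6977.
Var(X) = E[X²] − (E[X])² = 22.6977 − 1.46894 = 21.2287.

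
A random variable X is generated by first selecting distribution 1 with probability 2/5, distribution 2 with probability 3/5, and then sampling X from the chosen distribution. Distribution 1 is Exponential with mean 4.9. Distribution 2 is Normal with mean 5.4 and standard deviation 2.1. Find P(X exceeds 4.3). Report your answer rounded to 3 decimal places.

0.586

Conditional on each component, P(X > 4.3): 1: 0.4158; 2: 0.699794.
By total probability, P(X > 4.3) = 0.4·0.4158 + 0.6·0.699794 = 0.586197.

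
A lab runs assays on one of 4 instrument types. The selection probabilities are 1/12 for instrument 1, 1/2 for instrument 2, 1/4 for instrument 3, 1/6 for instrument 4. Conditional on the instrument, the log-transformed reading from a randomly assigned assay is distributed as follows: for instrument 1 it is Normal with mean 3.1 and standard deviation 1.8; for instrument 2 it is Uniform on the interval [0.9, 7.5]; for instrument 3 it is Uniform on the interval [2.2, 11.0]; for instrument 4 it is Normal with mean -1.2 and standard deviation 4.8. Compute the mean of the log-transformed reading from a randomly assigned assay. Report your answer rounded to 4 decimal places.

3.8083

Component means — 1: 3.1; 2: 4.2; 3: 6.6; 4: -1.2.
E[X] = 0.0833333·3.1 + 0.5·4.2 + 0.25·6.6 + 0.166667·-1.2 = 3.80833.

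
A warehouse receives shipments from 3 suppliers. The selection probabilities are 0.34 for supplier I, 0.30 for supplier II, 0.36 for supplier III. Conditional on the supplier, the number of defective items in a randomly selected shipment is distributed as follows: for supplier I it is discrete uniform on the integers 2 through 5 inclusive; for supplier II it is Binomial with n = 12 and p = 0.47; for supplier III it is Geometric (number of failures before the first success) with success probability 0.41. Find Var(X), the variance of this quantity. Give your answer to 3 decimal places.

Per component, I: μ=3.5, E[X²]=13.5; II: μ=5.64, E[X²]=34.7988; III: μ=1.43902, E[X²]=5.58061.
E[X] = 0.34·3.5 + 0.3·5.64 + 0.36·1.43902 = 3.40005.
E[X²] = 0.34·13.5 + 0.3·34.7988 + 0.36·5.58061 = 17.0387.
Var(X) = E[X²] − (E[X])² = 17.0387 − 11.5603 = 5.47833.

5.478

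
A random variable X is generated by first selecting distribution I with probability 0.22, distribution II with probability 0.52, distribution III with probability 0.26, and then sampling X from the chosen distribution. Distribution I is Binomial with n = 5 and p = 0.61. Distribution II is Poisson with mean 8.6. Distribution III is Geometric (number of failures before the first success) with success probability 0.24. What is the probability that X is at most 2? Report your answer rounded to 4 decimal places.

0.2164

Conditional on each component, P(X ≤ 2): I: 0.300308; II: 0.00857565; III: 0.561024.
By total probability, P(X ≤ 2) = 0.22·0.300308 + 0.52·0.00857565 + 0.26·0.561024 = 0.216393.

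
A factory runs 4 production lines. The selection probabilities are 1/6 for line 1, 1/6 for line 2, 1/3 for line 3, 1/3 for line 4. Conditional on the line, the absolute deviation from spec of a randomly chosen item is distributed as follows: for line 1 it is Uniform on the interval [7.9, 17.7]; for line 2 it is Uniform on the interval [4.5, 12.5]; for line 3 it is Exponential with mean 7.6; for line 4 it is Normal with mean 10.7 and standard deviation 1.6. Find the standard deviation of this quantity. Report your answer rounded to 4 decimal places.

Per component, 1: μ=12.8, E[X²]=171.843; 2: μ=8.5, E[X²]=77.5833; 3: μ=7.6, E[X²]=115.52; 4: μ=10.7, E[X²]=117.05.
E[X] = 0.166667·12.8 + 0.166667·8.5 + 0.333333·7.6 + 0.333333·10.7 = 9.65.
E[X²] = 0.166667·171.843 + 0.166667·77.5833 + 0.333333·115.52 + 0.333333·117.05 = 119.094.
Var(X) = E[X²] − (E[X])² = 119.094 − 93.1225 = 25.9719.
SD(X) = √25.9719 = 5.09627.

5.0963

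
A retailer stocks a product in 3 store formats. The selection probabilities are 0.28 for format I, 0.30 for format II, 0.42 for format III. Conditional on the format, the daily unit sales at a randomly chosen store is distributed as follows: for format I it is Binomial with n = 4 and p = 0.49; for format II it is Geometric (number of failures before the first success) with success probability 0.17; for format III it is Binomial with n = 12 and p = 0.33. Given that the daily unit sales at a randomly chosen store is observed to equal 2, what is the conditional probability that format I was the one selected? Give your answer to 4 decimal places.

0.5378

Likelihoods P(X=2 | ·): I: 0.3747; II: 0.117113; III: 0.131015.
Posterior ∝ prior × likelihood. Numerator for I: 0.28·0.3747 = 0.104916.
Normalizing constant: 0.28·0.3747 + 0.3·0.117113 + 0.42·0.131015 = 0.195076.
P(I | observation) = 0.104916 / 0.195076 = 0.537821.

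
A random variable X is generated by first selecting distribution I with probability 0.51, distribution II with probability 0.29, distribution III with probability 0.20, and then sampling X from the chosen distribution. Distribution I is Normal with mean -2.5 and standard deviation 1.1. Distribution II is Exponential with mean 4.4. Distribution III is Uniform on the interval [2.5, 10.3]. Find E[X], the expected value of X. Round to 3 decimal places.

1.281

Component means — I: -2.5; II: 4.4; III: 6.4.
E[X] = 0.51·-2.5 + 0.29·4.4 + 0.2·6.4 = 1.281.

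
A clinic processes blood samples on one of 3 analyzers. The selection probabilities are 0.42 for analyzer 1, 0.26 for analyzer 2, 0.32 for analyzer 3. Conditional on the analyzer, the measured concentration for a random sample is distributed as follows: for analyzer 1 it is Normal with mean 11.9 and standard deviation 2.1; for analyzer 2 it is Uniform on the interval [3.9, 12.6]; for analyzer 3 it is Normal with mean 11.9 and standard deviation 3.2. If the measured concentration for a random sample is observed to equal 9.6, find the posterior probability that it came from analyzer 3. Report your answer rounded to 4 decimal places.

Likelihoods f(9.6 | ·): 1: 0.104283; 2: 0.114943; 3: 0.0962901.
Posterior ∝ prior × likelihood. Numerator for 3: 0.32·0.0962901 = 0.0308128.
Normalizing constant: 0.42·0.104283 + 0.26·0.114943 + 0.32·0.0962901 = 0.104497.
P(3 | observation) = 0.0308128 / 0.104497 = 0.294869.

0.2949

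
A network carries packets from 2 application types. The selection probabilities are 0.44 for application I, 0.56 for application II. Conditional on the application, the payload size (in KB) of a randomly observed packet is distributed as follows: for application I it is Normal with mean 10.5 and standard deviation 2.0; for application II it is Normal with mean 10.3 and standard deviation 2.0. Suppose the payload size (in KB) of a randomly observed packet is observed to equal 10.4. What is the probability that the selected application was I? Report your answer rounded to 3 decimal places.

Likelihoods f(10.4 | ·): I: 0.199222; II: 0.199222.
Posterior ∝ prior × likelihood. Numerator for I: 0.44·0.199222 = 0.0876577.
Normalizing constant: 0.44·0.199222 + 0.56·0.199222 = 0.199222.
P(I | observation) = 0.0876577 / 0.199222 = 0.44.

0.440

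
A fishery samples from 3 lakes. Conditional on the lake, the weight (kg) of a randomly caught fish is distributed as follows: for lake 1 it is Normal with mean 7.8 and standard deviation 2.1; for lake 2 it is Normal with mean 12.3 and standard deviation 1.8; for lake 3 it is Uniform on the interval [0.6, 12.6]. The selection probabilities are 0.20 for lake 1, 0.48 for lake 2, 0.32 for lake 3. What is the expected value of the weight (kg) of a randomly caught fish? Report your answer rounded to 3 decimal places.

9.576

Component means — 1: 7.8; 2: 12.3; 3: 6.6.
E[X] = 0.2·7.8 + 0.48·12.3 + 0.32·6.6 = 9.576.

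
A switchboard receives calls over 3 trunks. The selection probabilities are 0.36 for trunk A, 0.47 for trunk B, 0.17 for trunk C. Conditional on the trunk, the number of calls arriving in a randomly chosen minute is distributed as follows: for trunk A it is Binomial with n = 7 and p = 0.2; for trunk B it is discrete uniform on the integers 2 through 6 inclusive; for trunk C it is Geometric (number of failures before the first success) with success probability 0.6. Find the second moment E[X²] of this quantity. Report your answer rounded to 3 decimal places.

For each component E[X²] = Var + (mean)², giving A: 3.08; B: 18; C: 1.55556.
Overall E[X²] = 0.36·3.08 + 0.47·18 + 0.17·1.55556 = 9.83324.

9.833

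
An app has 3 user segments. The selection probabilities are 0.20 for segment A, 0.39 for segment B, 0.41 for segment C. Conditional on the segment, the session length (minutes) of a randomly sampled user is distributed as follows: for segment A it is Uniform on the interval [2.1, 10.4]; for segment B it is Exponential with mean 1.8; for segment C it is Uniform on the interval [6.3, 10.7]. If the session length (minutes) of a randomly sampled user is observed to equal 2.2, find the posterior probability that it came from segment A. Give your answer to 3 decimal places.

Likelihoods f(2.2 | ·): A: 0.120482; B: 0.163653; C: 0.
Posterior ∝ prior × likelihood. Numerator for A: 0.2·0.120482 = 0.0240964.
Normalizing constant: 0.2·0.120482 + 0.39·0.163653 + 0.41·0 = 0.0879209.
P(A | observation) = 0.0240964 / 0.0879209 = 0.274069.

0.274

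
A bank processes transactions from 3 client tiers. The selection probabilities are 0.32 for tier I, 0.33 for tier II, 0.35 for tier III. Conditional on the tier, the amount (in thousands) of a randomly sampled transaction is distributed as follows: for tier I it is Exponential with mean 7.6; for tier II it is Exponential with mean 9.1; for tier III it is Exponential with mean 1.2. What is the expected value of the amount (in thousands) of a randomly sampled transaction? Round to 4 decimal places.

Component means — I: 7.6; II: 9.1; III: 1.2.
E[X] = 0.32·7.6 + 0.33·9.1 + 0.35·1.2 = 5.855.

5.8550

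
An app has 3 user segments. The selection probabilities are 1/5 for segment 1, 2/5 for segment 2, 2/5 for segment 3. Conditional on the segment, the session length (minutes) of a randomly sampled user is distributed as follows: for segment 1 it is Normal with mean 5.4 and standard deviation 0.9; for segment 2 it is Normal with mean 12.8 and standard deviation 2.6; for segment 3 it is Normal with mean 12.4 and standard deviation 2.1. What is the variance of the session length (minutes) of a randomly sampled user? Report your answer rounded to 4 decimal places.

Per component, 1: μ=5.4, E[X²]=29.97; 2: μ=12.8, E[X²]=170.6; 3: μ=12.4, E[X²]=158.17.
E[X] = 0.2·5.4 + 0.4·12.8 + 0.4·12.4 = 11.16.
E[X²] = 0.2·29.97 + 0.4·170.6 + 0.4·158.17 = 137.502.
Var(X) = E[X²] − (E[X])² = 137.502 − 124.546 = 12.9564.

12.9564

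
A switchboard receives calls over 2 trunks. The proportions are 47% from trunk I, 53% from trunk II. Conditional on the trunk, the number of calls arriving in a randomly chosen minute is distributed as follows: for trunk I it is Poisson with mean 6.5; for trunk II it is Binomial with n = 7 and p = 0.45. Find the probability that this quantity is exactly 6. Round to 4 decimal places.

Conditional on each trunk, P(X = 6): I: 0.157483; II: 0.0319695.
By total probability, P(X = 6) = 0.47·0.157483 + 0.53·0.0319695 = 0.0909608.

0.0910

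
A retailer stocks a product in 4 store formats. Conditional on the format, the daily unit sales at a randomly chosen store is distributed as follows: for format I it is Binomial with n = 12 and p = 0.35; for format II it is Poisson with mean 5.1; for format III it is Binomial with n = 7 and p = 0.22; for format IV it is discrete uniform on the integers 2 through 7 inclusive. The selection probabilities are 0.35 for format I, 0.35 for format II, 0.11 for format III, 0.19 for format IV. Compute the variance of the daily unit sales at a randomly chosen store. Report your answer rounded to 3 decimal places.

Per component, I: μ=4.2, E[X²]=20.37; II: μ=5.1, E[X²]=31.11; III: μ=1.54, E[X²]=3.5728; IV: μ=4.5, E[X²]=23.1667.
E[X] = 0.35·4.2 + 0.35·5.1 + 0.11·1.54 + 0.19·4.5 = 4.2794.
E[X²] = 0.35·20.37 + 0.35·31.11 + 0.11·3.5728 + 0.19·23.1667 = 22.8127.
Var(X) = E[X²] − (E[X])² = 22.8127 − 18.3133 = 4.49941.

4.499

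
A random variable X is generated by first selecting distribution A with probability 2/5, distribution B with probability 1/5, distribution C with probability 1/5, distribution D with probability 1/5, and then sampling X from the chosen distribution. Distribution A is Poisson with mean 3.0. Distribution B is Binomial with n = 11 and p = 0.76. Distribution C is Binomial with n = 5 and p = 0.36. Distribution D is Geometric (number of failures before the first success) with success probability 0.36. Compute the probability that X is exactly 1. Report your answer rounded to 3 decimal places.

0.166

Conditional on each component, P(X = 1): A: 0.149361; B: 5.30052e-06; C: 0.30199; D: 0.2304.
By total probability, P(X = 1) = 0.4·0.149361 + 0.2·5.30052e-06 + 0.2·0.30199 + 0.2·0.2304 = 0.166224.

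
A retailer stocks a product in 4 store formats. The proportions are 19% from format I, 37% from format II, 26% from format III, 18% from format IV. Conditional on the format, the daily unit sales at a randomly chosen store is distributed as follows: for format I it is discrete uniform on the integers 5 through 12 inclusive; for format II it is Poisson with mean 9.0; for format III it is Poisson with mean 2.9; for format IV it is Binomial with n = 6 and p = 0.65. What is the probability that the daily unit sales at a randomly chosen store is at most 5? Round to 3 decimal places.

0.474

Conditional on each format, P(X ≤ 5): I: 0.125; II: 0.115691; III: 0.925826; IV: 0.924581.
By total probability, P(X ≤ 5) = 0.19·0.125 + 0.37·0.115691 + 0.26·0.925826 + 0.18·0.924581 = 0.473695.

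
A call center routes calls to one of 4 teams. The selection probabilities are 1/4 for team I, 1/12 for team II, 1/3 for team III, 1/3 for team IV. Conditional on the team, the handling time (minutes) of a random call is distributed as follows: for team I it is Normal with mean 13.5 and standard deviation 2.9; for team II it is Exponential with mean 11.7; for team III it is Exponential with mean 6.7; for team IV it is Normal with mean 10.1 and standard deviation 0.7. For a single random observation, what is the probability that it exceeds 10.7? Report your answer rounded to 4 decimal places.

0.3743

Conditional on each team, P(X > 10.7): I: 0.832857; II: 0.400705; III: 0.2025; IV: 0.195683.
By total probability, P(X > 10.7) = 0.25·0.832857 + 0.0833333·0.400705 + 0.333333·0.2025 + 0.333333·0.195683 = 0.374334.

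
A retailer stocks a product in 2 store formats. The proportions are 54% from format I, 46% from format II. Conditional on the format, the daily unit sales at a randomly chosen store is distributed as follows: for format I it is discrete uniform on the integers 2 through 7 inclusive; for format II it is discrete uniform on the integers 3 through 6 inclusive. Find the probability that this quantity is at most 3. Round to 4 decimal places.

0.2950

Conditional on each format, P(X ≤ 3): I: 0.333333; II: 0.25.
By total probability, P(X ≤ 3) = 0.54·0.333333 + 0.46·0.25 = 0.295.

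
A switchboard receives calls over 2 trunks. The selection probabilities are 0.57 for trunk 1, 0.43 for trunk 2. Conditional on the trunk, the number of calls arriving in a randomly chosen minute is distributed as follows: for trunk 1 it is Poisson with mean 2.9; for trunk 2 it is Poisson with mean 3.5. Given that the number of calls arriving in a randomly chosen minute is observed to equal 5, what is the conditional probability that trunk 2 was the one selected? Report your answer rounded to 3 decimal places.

Likelihoods P(X=5 | ·): 1: 0.0940491; 2: 0.132169.
Posterior ∝ prior × likelihood. Numerator for 2: 0.43·0.132169 = 0.0568325.
Normalizing constant: 0.57·0.0940491 + 0.43·0.132169 = 0.11044.
P(2 | observation) = 0.0568325 / 0.11044 = 0.514598.

0.515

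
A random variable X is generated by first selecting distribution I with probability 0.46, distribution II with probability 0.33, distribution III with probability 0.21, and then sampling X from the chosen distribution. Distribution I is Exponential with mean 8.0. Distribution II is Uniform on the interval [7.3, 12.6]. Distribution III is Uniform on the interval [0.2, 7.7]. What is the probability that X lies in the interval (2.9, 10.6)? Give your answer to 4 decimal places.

Conditional on each component, P(2.9 < X < 10.6): I: 0.430131; II: 0.622642; III: 0.64.
By total probability, P(2.9 < X < 10.6) = 0.46·0.430131 + 0.33·0.622642 + 0.21·0.64 = 0.537732.

0.5377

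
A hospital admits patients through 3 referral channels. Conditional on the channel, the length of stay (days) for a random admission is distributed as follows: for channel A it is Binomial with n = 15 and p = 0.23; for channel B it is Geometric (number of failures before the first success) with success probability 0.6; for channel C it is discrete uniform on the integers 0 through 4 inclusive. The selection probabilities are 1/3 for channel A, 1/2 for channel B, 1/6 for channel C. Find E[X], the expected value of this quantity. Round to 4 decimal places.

1.8167

Component means — A: 3.45; B: 0.666667; C: 2.
E[X] = 0.333333·3.45 + 0.5·0.666667 + 0.166667·2 = 1.81667.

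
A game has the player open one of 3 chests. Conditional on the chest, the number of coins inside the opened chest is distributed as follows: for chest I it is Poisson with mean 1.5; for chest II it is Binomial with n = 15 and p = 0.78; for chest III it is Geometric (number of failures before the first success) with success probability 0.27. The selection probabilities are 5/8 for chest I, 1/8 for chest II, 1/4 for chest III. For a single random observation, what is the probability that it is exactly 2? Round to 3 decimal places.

0.193

Conditional on each chest, P(X = 2): I: 0.251021; II: 1.80665e-07; III: 0.143883.
By total probability, P(X = 2) = 0.625·0.251021 + 0.125·1.80665e-07 + 0.25·0.143883 = 0.192859.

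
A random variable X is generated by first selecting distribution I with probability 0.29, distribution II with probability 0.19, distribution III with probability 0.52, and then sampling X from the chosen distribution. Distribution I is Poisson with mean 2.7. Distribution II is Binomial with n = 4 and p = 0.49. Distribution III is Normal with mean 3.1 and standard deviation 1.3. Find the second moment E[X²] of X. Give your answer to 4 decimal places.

For each component E[X²] = Var + (mean)², giving I: 9.99; II: 4.8412; III: 11.3.
Overall E[X²] = 0.29·9.99 + 0.19·4.8412 + 0.52·11.3 = 9.69293.

9.6929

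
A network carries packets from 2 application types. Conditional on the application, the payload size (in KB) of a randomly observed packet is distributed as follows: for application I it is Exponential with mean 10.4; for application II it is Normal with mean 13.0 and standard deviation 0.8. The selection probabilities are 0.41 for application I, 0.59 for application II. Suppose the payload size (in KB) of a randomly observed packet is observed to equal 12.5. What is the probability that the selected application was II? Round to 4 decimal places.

Likelihoods f(12.5 | ·): I: 0.0289053; II: 0.410201.
Posterior ∝ prior × likelihood. Numerator for II: 0.59·0.410201 = 0.242019.
Normalizing constant: 0.41·0.0289053 + 0.59·0.410201 = 0.25387.
P(II | observation) = 0.242019 / 0.25387 = 0.953318.

0.9533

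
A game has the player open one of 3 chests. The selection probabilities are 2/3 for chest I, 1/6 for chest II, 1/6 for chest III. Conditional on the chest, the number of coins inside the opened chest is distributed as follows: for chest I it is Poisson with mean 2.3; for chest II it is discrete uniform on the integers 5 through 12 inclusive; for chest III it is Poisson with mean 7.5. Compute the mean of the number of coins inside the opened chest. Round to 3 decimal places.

Component means — I: 2.3; II: 8.5; III: 7.5.
E[X] = 0.666667·2.3 + 0.166667·8.5 + 0.166667·7.5 = 4.2.

4.200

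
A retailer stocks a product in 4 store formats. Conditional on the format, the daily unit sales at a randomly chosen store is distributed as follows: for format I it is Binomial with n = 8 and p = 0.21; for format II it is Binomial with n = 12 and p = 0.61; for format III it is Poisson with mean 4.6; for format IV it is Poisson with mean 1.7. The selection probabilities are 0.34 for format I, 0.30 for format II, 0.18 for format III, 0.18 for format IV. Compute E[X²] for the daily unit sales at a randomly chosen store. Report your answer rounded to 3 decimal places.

23.805

For each component E[X²] = Var + (mean)², giving I: 4.1496; II: 56.4372; III: 25.76; IV: 4.59.
Overall E[X²] = 0.34·4.1496 + 0.3·56.4372 + 0.18·25.76 + 0.18·4.59 = 23.805.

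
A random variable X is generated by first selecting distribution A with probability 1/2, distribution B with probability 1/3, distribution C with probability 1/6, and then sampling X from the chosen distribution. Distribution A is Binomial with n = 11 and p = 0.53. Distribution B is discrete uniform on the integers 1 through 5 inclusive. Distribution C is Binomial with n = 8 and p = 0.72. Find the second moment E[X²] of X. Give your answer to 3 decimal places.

For each component E[X²] = Var + (mean)², giving A: 36.729; B: 11; C: 34.7904.
Overall E[X²] = 0.5·36.729 + 0.333333·11 + 0.166667·34.7904 = 27.8296.

27.830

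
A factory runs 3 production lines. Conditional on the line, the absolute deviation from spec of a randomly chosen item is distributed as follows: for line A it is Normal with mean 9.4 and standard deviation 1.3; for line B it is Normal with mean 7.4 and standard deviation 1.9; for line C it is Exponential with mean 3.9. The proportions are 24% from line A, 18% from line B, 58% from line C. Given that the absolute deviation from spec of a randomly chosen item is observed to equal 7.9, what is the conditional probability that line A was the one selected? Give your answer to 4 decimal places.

Likelihoods f(7.9 | ·): A: 0.157712; B: 0.202824; C: 0.0338229.
Posterior ∝ prior × likelihood. Numerator for A: 0.24·0.157712 = 0.0378509.
Normalizing constant: 0.24·0.157712 + 0.18·0.202824 + 0.58·0.0338229 = 0.0939765.
P(A | observation) = 0.0378509 / 0.0939765 = 0.40277.

0.4028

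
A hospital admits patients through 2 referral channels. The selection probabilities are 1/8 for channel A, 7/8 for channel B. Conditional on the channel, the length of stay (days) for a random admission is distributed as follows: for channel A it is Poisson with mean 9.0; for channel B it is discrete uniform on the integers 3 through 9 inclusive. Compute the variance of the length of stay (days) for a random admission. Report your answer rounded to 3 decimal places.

5.609

Per component, A: μ=9, E[X²]=90; B: μ=6, E[X²]=40.
E[X] = 0.125·9 + 0.875·6 = 6.375.
E[X²] = 0.125·90 + 0.875·40 = 46.25.
Var(X) = E[X²] − (E[X])² = 46.25 − 40.6406 = 5.60938.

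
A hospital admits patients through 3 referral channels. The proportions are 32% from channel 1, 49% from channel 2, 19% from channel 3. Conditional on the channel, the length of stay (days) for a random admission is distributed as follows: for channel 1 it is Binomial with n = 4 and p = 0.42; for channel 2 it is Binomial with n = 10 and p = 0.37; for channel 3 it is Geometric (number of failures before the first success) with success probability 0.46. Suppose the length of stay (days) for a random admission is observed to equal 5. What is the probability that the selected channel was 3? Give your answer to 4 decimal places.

0.0451

Likelihoods P(X=5 | ·): 1: 0; 2: 0.173425; 3: 0.0211216.
Posterior ∝ prior × likelihood. Numerator for 3: 0.19·0.0211216 = 0.0040131.
Normalizing constant: 0.32·0 + 0.49·0.173425 + 0.19·0.0211216 = 0.0889914.
P(3 | observation) = 0.0040131 / 0.0889914 = 0.0450954.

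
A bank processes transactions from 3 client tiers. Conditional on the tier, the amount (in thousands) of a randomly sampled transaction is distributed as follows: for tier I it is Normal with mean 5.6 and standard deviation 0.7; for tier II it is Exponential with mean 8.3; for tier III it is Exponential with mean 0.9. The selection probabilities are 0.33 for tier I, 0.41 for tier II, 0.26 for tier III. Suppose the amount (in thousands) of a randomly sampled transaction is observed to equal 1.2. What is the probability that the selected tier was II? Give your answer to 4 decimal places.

Likelihoods f(1.2 | ·): I: 1.50065e-09; II: 0.104264; III: 0.292886.
Posterior ∝ prior × likelihood. Numerator for II: 0.41·0.104264 = 0.042748.
Normalizing constant: 0.33·1.50065e-09 + 0.41·0.104264 + 0.26·0.292886 = 0.118898.
P(II | observation) = 0.042748 / 0.118898 = 0.359534.

0.3595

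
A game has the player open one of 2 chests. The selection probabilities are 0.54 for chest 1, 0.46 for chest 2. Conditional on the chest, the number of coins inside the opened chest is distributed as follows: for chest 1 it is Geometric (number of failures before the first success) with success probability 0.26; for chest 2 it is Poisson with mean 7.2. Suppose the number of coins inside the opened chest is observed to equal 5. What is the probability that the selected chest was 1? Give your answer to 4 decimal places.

0.3600

Likelihoods P(X=5 | ·): 1: 0.0576942; 2: 0.120382.
Posterior ∝ prior × likelihood. Numerator for 1: 0.54·0.0576942 = 0.0311549.
Normalizing constant: 0.54·0.0576942 + 0.46·0.120382 = 0.0865305.
P(1 | observation) = 0.0311549 / 0.0865305 = 0.360045.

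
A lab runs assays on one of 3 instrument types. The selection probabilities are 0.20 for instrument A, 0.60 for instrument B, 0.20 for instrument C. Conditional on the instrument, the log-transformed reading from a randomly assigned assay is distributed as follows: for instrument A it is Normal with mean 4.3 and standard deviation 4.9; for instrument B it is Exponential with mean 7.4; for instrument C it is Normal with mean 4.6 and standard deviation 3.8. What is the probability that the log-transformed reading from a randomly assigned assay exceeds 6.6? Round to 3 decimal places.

0.370

Conditional on each instrument, P(X > 6.6): A: 0.319396; B: 0.40988; C: 0.299334.
By total probability, P(X > 6.6) = 0.2·0.319396 + 0.6·0.40988 + 0.2·0.299334 = 0.369674.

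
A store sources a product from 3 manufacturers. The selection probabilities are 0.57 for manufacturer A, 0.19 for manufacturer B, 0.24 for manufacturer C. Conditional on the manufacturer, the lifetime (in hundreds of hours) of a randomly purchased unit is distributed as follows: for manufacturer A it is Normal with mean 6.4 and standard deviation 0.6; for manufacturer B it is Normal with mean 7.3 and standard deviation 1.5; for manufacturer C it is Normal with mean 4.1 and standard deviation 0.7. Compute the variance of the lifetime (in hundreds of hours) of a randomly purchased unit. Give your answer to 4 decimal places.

Per component, A: μ=6.4, E[X²]=41.32; B: μ=7.3, E[X²]=55.54; C: μ=4.1, E[X²]=17.3.
E[X] = 0.57·6.4 + 0.19·7.3 + 0.24·4.1 = 6.019.
E[X²] = 0.57·41.32 + 0.19·55.54 + 0.24·17.3 = 38.257.
Var(X) = E[X²] − (E[X])² = 38.257 − 36.2284 = 2.02864.

2.0286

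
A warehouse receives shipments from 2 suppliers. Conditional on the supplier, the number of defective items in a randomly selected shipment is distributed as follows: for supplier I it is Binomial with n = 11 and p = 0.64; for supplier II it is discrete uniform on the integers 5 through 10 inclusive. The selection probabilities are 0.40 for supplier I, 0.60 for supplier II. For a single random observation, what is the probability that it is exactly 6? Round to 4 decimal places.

0.1768

Conditional on each supplier, P(X = 6): I: 0.19197; II: 0.166667.
By total probability, P(X = 6) = 0.4·0.19197 + 0.6·0.166667 = 0.176788.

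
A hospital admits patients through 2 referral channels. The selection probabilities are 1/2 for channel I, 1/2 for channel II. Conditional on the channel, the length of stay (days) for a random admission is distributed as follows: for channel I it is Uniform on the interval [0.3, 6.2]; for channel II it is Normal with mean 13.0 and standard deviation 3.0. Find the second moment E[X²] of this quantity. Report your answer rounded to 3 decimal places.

For each component E[X²] = Var + (mean)², giving I: 13.4633; II: 178.
Overall E[X²] = 0.5·13.4633 + 0.5·178 = 95.7317.

95.732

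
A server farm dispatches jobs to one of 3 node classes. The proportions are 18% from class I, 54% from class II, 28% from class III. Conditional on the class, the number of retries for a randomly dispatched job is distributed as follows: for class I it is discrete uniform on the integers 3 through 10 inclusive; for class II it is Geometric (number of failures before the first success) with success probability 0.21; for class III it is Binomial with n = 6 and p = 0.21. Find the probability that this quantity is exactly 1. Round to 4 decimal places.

0.1981

Conditional on each class, P(X = 1): I: 0; II: 0.1659; III: 0.387709.
By total probability, P(X = 1) = 0.18·0 + 0.54·0.1659 + 0.28·0.387709 = 0.198145.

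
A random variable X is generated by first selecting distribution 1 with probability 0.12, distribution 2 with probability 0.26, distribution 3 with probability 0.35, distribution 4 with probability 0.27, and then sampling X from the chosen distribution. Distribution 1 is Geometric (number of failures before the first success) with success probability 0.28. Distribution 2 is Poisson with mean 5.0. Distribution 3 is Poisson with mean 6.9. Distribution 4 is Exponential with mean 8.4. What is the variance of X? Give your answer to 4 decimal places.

27.2925

Per component, 1: μ=2.57143, E[X²]=15.7959; 2: μ=5, E[X²]=30; 3: μ=6.9, E[X²]=54.51; 4: μ=8.4, E[X²]=141.12.
E[X] = 0.12·2.57143 + 0.26·5 + 0.35·6.9 + 0.27·8.4 = 6.29157.
E[X²] = 0.12·15.7959 + 0.26·30 + 0.35·54.51 + 0.27·141.12 = 66.8764.
Var(X) = E[X²] − (E[X])² = 66.8764 − 39.5839 = 27.2925.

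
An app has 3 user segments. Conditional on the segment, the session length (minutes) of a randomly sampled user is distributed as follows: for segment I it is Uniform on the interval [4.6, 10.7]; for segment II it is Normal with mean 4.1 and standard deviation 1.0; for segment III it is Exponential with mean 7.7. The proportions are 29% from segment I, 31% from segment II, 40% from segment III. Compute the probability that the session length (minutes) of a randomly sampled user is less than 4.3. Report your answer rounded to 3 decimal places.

Conditional on each segment, P(X < 4.3): I: 0; II: 0.57926; III: 0.4279.
By total probability, P(X < 4.3) = 0.29·0 + 0.31·0.57926 + 0.4·0.4279 = 0.350731.

0.351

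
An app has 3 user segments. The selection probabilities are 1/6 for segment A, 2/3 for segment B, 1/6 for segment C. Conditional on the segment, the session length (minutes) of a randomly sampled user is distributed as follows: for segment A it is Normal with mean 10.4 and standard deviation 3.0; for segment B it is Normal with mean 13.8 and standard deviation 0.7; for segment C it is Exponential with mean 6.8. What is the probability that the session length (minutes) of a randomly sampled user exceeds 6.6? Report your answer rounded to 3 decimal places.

Conditional on each segment, P(X > 6.6): A: 0.897363; B: 1; C: 0.37886.
By total probability, P(X > 6.6) = 0.166667·0.897363 + 0.666667·1 + 0.166667·0.37886 = 0.87937.

0.879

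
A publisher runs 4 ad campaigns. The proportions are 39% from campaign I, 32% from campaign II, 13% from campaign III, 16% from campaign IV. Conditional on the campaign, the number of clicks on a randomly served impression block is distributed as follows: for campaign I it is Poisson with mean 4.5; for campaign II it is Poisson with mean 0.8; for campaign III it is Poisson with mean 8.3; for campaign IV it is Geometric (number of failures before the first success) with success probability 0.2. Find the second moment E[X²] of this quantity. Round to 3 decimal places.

For each component E[X²] = Var + (mean)², giving I: 24.75; II: 1.44; III: 77.19; IV: 36.
Overall E[X²] = 0.39·24.75 + 0.32·1.44 + 0.13·77.19 + 0.16·36 = 25.908.

25.908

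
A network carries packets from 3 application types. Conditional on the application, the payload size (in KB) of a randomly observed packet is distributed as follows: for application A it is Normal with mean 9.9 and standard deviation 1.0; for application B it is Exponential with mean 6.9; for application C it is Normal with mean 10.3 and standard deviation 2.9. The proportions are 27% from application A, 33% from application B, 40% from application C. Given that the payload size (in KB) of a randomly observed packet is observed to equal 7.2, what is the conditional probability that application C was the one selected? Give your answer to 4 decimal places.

0.6125

Likelihoods f(7.2 | ·): A: 0.0104209; B: 0.0510475; C: 0.0776928.
Posterior ∝ prior × likelihood. Numerator for C: 0.4·0.0776928 = 0.0310771.
Normalizing constant: 0.27·0.0104209 + 0.33·0.0510475 + 0.4·0.0776928 = 0.0507364.
P(C | observation) = 0.0310771 / 0.0507364 = 0.612521.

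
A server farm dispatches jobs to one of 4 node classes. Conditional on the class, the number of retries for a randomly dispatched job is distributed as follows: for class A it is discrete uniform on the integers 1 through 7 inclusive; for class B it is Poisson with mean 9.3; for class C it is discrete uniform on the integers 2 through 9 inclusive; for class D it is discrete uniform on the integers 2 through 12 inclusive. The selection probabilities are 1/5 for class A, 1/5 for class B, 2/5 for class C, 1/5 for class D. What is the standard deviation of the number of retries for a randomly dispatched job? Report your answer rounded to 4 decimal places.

Per component, A: μ=4, E[X²]=20; B: μ=9.3, E[X²]=95.79; C: μ=5.5, E[X²]=35.5; D: μ=7, E[X²]=59.
E[X] = 0.2·4 + 0.2·9.3 + 0.4·5.5 + 0.2·7 = 6.26.
E[X²] = 0.2·20 + 0.2·95.79 + 0.4·35.5 + 0.2·59 = 49.158.
Var(X) = E[X²] − (E[X])² = 49.158 − 39.1876 = 9.9704.
SD(X) = √9.9704 = 3.15759.

3.1576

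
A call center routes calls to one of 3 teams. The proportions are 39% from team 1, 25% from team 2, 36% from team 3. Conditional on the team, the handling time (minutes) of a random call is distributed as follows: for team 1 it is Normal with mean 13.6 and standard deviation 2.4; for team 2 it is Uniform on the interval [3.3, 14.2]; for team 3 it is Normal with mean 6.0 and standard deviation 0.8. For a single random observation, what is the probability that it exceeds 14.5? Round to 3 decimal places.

0.138

Conditional on each team, P(X > 14.5): 1: 0.35383; 2: 0; 3: 0.
By total probability, P(X > 14.5) = 0.39·0.35383 + 0.25·0 + 0.36·0 = 0.137994.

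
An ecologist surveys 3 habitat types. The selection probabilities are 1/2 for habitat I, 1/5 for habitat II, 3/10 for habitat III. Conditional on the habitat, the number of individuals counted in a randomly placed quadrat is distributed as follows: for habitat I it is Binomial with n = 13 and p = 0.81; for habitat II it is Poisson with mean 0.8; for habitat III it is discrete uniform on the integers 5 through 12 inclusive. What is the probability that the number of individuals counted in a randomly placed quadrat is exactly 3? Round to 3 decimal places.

0.008

Conditional on each habitat, P(X = 3): I: 9.31874e-06; II: 0.0383427; III: 0.
By total probability, P(X = 3) = 0.5·9.31874e-06 + 0.2·0.0383427 + 0.3·0 = 0.00767321.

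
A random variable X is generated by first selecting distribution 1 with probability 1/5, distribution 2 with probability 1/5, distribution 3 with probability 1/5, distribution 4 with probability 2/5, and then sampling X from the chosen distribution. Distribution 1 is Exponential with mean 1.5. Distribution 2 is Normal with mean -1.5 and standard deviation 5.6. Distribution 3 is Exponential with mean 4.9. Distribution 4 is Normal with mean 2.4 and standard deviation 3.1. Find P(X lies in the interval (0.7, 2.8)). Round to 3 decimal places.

0.284

Conditional on each component, P(0.7 < X < 2.8): 1: 0.472451; 2: 0.125926; 3: 0.30216; 4: 0.259621.
By total probability, P(0.7 < X < 2.8) = 0.2·0.472451 + 0.2·0.125926 + 0.2·0.30216 + 0.4·0.259621 = 0.283956.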